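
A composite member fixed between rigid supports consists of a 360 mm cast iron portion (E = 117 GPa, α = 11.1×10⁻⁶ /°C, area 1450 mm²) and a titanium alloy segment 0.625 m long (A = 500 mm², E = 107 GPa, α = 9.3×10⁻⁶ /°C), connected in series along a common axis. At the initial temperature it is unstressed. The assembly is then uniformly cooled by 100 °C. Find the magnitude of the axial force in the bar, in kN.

P ≈ 71.1 kN (tensile)

With the walls removed the bar would change length by δ_free = Σ αᵢΔT Lᵢ = 11.1×10⁻⁶×100×360 + 9.3×10⁻⁶×100×625 = 0.9808 mm.
The walls prevent any net length change, so an axial force P (same in every segment) develops. Compatibility: P · Σ Lᵢ/(AᵢEᵢ) = δ_free.
The series flexibility is Σ Lᵢ/(AᵢEᵢ) = 360/(1450×117×10³) + 625/(500×107×10³) = 1.38×10⁻⁵ mm/N.
P = 0.9808 / 1.38×10⁻⁵ = 71050 N = 71.05 kN, tensile.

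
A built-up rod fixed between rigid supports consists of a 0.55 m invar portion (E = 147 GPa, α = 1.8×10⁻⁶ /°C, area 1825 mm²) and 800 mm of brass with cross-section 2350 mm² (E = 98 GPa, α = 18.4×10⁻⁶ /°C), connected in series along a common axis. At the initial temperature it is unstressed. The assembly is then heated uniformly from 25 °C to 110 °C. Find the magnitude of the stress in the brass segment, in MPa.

Free thermal expansion of the whole bar: Σ αᵢΔT Lᵢ = 1.8×10⁻⁶×85×550 + 18.4×10⁻⁶×85×800 = 1.335 mm.
The walls prevent any net length change, so an axial force P (same in every segment) develops. Compatibility: P · Σ Lᵢ/(AᵢEᵢ) = δ_free.
The series flexibility is Σ Lᵢ/(AᵢEᵢ) = 550/(1825×147×10³) + 800/(2350×98×10³) = 5.524×10⁻⁶ mm/N.
So P = 1.335 / 5.524×10⁻⁶ = 241.7 kN, compressive.
σ_{brass} = P / A = 241700 / 2350 = 102.9 MPa.

σ ≈ 103 MPa (compressive)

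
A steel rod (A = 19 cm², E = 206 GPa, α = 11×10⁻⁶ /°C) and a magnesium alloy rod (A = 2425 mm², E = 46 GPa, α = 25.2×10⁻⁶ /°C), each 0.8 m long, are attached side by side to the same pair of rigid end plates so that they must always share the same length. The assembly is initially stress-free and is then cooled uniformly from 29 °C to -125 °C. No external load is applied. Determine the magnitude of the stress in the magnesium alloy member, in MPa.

σ ≈ 78.3 MPa (tensile)

Both members must finish at the same length. With the larger α, the magnesium alloy tends to over-contract; the plates restrain it, putting the magnesium alloy in tension and the steel in compression. With no external load the two internal forces are equal and opposite, magnitude P.
Equating the net (thermal + elastic) strains gives |α₁ − α₂|·ΔT = P·[1/(A₁E₁) + 1/(A₂E₂)].
|α₁ − α₂|·ΔT = 14.2×10⁻⁶ × 154 = 0.002187.
1/(A₁E₁) + 1/(A₂E₂) = 1/(1900×206×10³) + 1/(2425×46×10³) = 1.152×10⁻⁸ N⁻¹.
P = 0.002187 / 1.152×10⁻⁸ = 189800 N = 189.8 kN.
σ_{magnesium alloy} = P/A₂ = 189800/2425 = 78.28 MPa, tensile.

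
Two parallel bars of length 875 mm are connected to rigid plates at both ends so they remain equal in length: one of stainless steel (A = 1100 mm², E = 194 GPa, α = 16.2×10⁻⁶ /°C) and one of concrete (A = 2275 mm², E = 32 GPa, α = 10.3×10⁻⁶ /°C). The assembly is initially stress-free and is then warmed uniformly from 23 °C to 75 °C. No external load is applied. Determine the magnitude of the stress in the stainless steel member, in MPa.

σ ≈ 15.1 MPa (compressive)

Both members must finish at the same length. With the larger α, the stainless steel tends to over-expand; the plates restrain it, putting the stainless steel in compression and the concrete in tension. With no external load the two internal forces are equal and opposite, magnitude P.
Equating the net (thermal + elastic) strains gives |α₁ − α₂|·ΔT = P·[1/(A₁E₁) + 1/(A₂E₂)].
|α₁ − α₂|·ΔT = 5.9×10⁻⁶ × 52 = 0.0003068.
1/(A₁E₁) + 1/(A₂E₂) = 1/(1100×194×10³) + 1/(2275×32×10³) = 1.842×10⁻⁸ N⁻¹.
P = 0.0003068 / 1.842×10⁻⁸ = 16650 N = 16.65 kN.
σ_{stainless steel} = P/A₁ = 16650/1100 = 15.14 MPa, compressive.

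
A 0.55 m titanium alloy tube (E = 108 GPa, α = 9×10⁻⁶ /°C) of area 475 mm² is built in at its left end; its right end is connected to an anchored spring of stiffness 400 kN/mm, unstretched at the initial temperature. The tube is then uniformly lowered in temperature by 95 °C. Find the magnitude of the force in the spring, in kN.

If the spring were absent the tube would shorten by αΔT L = 9×10⁻⁶ × 95 × 550 = 0.4703 mm.
With a force P in the spring, the elastic change of the tube is PL/(AE) and that of the spring is P/k; compatibility requires their sum to equal δ_free.
So P = δ_free / [L/(AE) + 1/k] = 0.4703 / [ 550/(475×108×10³) + 1/(400×10³) ].
P = 0.4703 / 1.322×10⁻⁵ = 35570 N.

P ≈ 35.6 kN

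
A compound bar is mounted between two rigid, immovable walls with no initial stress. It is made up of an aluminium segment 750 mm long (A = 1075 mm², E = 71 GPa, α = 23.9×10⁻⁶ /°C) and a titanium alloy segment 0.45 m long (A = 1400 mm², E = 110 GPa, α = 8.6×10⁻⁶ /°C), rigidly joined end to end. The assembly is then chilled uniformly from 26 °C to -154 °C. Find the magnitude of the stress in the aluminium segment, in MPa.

With the walls removed the bar would change length by δ_free = Σ αᵢΔT Lᵢ = 23.9×10⁻⁶×180×750 + 8.6×10⁻⁶×180×450 = 3.923 mm.
The rigid supports impose zero overall length change; the single axial force P common to all segments must satisfy P Σ Lᵢ/(AᵢEᵢ) = δ_free.
The series flexibility is Σ Lᵢ/(AᵢEᵢ) = 750/(1075×71×10³) + 450/(1400×110×10³) = 1.275×10⁻⁵ mm/N.
Hence P = δ_free / Σ(L/AE) = 3.923/1.275×10⁻⁵ = 307.7 kN (tensile).
σ_{aluminium} = P / A = 307700 / 1075 = 286.3 MPa.

σ ≈ 286 MPa (tensile)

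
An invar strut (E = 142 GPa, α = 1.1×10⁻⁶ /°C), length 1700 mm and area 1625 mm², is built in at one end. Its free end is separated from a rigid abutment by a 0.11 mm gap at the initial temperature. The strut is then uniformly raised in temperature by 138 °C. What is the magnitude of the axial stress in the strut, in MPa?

σ ≈ 12.4 MPa (compressive)

Unrestrained expansion: δ_free = αΔT L = 1.1×10⁻⁶ × 138 × 1700 = 0.2581 mm.
After closing the 0.11 mm clearance, 0.2581 − 0.11 = 0.1481 mm of expansion remains to be suppressed by the wall.
That suppressed elongation corresponds to σ = E·Δ/L = 142×10³ × 0.1481/1700 = 12.37 MPa.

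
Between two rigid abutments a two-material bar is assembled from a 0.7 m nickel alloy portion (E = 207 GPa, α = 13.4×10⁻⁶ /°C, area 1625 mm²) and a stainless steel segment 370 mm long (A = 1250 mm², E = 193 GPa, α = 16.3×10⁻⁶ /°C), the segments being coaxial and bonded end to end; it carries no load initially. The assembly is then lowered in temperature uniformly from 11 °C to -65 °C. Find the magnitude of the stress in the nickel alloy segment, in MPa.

Free thermal contraction of the whole bar: Σ αᵢΔT Lᵢ = 13.4×10⁻⁶×76×700 + 16.3×10⁻⁶×76×370 = 1.171 mm.
The rigid supports impose zero overall length change; the single axial force P common to all segments must satisfy P Σ Lᵢ/(AᵢEᵢ) = δ_free.
The series flexibility is Σ Lᵢ/(AᵢEᵢ) = 700/(1625×207×10³) + 370/(1250×193×10³) = 3.615×10⁻⁶ mm/N.
So P = 1.171 / 3.615×10⁻⁶ = 324 kN, tensile.
σ_{nickel alloy} = P / A = 324000 / 1625 = 199.4 MPa.

σ ≈ 199 MPa (tensile)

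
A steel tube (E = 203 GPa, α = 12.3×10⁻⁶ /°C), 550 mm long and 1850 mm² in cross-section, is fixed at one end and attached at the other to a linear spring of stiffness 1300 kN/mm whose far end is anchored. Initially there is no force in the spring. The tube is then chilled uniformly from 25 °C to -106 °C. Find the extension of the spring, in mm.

δ ≈ 0.305 mm

Free thermal contraction: δ_free = αΔT L = 12.3×10⁻⁶ × 131 × 550 = 0.8862 mm.
Let P be the tensile force in the spring. The tube extends elastically by PL/(AE) and the spring stretches by P/k; together these equal δ_free.
So P = δ_free / [L/(AE) + 1/k] = 0.8862 / [ 550/(1850×203×10³) + 1/(1300×10³) ].
P = 0.8862 / 2.234×10⁻⁶ = 396700 N.
Spring extension = P/k = 396700/(1300×10³) = 0.3052 mm.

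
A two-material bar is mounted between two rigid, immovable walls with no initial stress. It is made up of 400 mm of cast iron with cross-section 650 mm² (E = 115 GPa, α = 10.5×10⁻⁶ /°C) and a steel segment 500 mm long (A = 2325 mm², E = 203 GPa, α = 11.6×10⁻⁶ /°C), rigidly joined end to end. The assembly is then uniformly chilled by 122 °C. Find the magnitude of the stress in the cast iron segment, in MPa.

σ ≈ 293 MPa (tensile)

Free thermal contraction of the whole bar: Σ αᵢΔT Lᵢ = 10.5×10⁻⁶×122×400 + 11.6×10⁻⁶×122×500 = 1.22 mm.
The rigid supports impose zero overall length change; the single axial force P common to all segments must satisfy P Σ Lᵢ/(AᵢEᵢ) = δ_free.
The series flexibility is Σ Lᵢ/(AᵢEᵢ) = 400/(650×115×10³) + 500/(2325×203×10³) = 6.411×10⁻⁶ mm/N.
Hence P = δ_free / Σ(L/AE) = 1.22/6.411×10⁻⁶ = 190.3 kN (tensile).
σ_{cast iron} = P / A = 190300 / 650 = 292.8 MPa.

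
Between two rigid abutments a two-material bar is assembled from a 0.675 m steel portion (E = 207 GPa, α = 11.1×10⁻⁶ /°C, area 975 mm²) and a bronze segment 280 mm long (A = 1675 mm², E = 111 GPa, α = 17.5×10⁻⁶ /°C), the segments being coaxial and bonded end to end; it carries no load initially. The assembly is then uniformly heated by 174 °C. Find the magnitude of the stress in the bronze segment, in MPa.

If the supports were absent, the total length change would be Σ αᵢΔT Lᵢ = 11.1×10⁻⁶×174×675 + 17.5×10⁻⁶×174×280 = 2.156 mm.
The rigid supports impose zero overall length change; the single axial force P common to all segments must satisfy P Σ Lᵢ/(AᵢEᵢ) = δ_free.
The series flexibility is Σ Lᵢ/(AᵢEᵢ) = 675/(975×207×10³) + 280/(1675×111×10³) = 4.85×10⁻⁶ mm/N.
Hence P = δ_free / Σ(L/AE) = 2.156/4.85×10⁻⁶ = 444.6 kN (compressive).
σ_{bronze} = P / A = 444600 / 1675 = 265.4 MPa.

σ ≈ 265 MPa (compressive)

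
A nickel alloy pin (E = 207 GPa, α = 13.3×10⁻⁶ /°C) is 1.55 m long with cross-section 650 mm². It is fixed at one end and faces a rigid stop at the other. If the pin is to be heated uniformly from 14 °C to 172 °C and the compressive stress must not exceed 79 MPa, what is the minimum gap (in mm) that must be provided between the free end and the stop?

g ≈ 2.67 mm

Free expansion if unrestrained: δ_free = αΔT L = 13.3×10⁻⁶ × 158 × 1550 = 3.257 mm.
At the allowable stress the elastic shortening the wall may impose is σL/E = 79 × 1550 / (207×10³) = 0.5915 mm.
So the gap has to take up the difference, g_min = δ_free − σL/E = 3.257 − 0.5915 = 2.666 mm.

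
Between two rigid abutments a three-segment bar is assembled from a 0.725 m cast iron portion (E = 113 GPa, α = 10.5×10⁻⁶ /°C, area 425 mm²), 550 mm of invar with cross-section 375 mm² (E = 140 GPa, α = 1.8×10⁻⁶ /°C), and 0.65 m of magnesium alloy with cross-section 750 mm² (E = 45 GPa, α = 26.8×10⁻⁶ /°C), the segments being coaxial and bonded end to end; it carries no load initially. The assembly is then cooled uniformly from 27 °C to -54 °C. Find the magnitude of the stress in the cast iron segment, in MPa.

σ ≈ 111 MPa (tensile)

Free thermal contraction of the whole bar: Σ αᵢΔT Lᵢ = 10.5×10⁻⁶×81×725 + 1.8×10⁻⁶×81×550 + 26.8×10⁻⁶×81×650 = 2.108 mm.
The rigid supports impose zero overall length change; the single axial force P common to all segments must satisfy P Σ Lᵢ/(AᵢEᵢ) = δ_free.
The series flexibility is Σ Lᵢ/(AᵢEᵢ) = 725/(425×113×10³) + 550/(375×140×10³) + 650/(750×45×10³) = 4.483×10⁻⁵ mm/N.
P = 2.108 / 4.483×10⁻⁵ = 47020 N = 47.02 kN, tensile.
σ_{cast iron} = P / A = 47020 / 425 = 110.6 MPa.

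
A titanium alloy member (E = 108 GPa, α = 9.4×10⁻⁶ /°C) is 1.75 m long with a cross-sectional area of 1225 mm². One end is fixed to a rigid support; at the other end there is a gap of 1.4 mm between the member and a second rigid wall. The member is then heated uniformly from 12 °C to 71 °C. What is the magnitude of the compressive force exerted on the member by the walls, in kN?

P ≈ 0 kN

Unrestrained expansion: δ_free = αΔT L = 9.4×10⁻⁶ × 59 × 1750 = 0.9706 mm.
This is smaller than the 1.4 mm clearance, so the member expands freely without reaching the stop — the stress is zero.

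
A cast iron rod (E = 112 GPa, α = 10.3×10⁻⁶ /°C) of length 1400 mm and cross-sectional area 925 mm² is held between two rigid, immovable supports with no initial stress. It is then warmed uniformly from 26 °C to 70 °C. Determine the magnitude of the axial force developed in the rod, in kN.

Full restraint means ε = 0, so the stress is σ = EαΔT = 112×10³ × 10.3×10⁻⁶ × 44 = 50.76 MPa.
Then P = σA = 50.76 × 925 mm² = 46.95 kN, compressive.

P ≈ 47 kN (compressive)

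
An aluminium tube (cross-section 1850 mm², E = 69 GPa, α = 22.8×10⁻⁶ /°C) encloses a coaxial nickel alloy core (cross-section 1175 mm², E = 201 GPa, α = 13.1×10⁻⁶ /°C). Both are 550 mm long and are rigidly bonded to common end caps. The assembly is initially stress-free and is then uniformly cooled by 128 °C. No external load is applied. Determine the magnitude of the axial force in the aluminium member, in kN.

P ≈ 103 kN (tensile in the aluminium)

Both members must finish at the same length. With the larger α, the aluminium tends to over-contract; the plates restrain it, putting the aluminium in tension and the nickel alloy in compression. With no external load the two internal forces are equal and opposite, magnitude P.
Compatibility of the two members (thermal + elastic change equal): (α₁ − α₂)ΔT = P·[1/(A₁E₁) + 1/(A₂E₂)].
|α₁ − α₂|·ΔT = 9.7×10⁻⁶ × 128 = 0.001242.
1/(A₁E₁) + 1/(A₂E₂) = 1/(1850×69×10³) + 1/(1175×201×10³) = 1.207×10⁻⁸ N⁻¹.
So P = 0.001242 / 1.207×10⁻⁸ = 102.9 kN.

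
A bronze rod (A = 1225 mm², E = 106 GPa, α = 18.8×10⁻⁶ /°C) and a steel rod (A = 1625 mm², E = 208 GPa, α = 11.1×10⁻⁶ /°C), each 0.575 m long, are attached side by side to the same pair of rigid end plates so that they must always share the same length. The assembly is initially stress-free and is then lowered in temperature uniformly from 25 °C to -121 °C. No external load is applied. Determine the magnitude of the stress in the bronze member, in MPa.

σ ≈ 86.1 MPa (tensile)

The bronze has the larger α, so on cooling it would change length more than the steel if both were free. The rigid plates force a common final length, so the bronze is put into tension and the steel into compression, with equal and opposite forces P (no external load).
Equating the net (thermal + elastic) strains gives |α₁ − α₂|·ΔT = P·[1/(A₁E₁) + 1/(A₂E₂)].
|α₁ − α₂|·ΔT = 7.7×10⁻⁶ × 146 = 0.001124.
1/(A₁E₁) + 1/(A₂E₂) = 1/(1225×106×10³) + 1/(1625×208×10³) = 1.066×10⁻⁸ N⁻¹.
So P = 0.001124 / 1.066×10⁻⁸ = 105.5 kN.
σ_{bronze} = P/A₁ = 105500/1225 = 86.09 MPa, tensile.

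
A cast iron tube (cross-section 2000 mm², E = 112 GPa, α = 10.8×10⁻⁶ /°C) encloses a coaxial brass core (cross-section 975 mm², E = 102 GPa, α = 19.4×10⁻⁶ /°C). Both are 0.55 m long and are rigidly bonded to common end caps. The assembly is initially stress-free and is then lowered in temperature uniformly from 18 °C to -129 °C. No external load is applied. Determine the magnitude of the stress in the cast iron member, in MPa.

σ ≈ 43.5 MPa (compressive)

The brass has the larger α, so on cooling it would change length more than the cast iron if both were free. The rigid plates force a common final length, so the brass is put into tension and the cast iron into compression, with equal and opposite forces P (no external load).
Setting the final lengths equal and cancelling L: (α₁ − α₂)ΔT = P/(A₁E₁) + P/(A₂E₂).
|α₁ − α₂|·ΔT = 8.6×10⁻⁶ × 147 = 0.001264.
1/(A₁E₁) + 1/(A₂E₂) = 1/(2000×112×10³) + 1/(975×102×10³) = 1.452×10⁻⁸ N⁻¹.
P = 0.001264 / 1.452×10⁻⁸ = 87070 N = 87.07 kN.
σ_{cast iron} = P/A₁ = 87070/2000 = 43.53 MPa, compressive.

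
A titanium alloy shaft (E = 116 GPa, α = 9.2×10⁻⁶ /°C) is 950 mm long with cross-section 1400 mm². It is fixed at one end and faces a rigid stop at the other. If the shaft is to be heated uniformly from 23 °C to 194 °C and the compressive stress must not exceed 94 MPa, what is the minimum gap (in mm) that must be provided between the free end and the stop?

g ≈ 0.725 mm

With no wall the shaft would lengthen by αΔT L = 9.2×10⁻⁶ × 171 × 950 = 1.495 mm.
At the allowable stress the elastic shortening the wall may impose is σL/E = 94 × 950 / (116×10³) = 0.7698 mm.
So the gap has to take up the difference, g_min = δ_free − σL/E = 1.495 − 0.7698 = 0.7247 mm.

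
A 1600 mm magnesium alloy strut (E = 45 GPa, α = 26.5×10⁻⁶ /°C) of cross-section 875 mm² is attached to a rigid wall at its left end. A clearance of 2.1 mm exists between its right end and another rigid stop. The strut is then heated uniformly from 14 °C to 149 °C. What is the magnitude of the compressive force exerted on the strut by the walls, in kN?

P ≈ 89.2 kN

If the wall were absent the strut would grow by αΔT L = 26.5×10⁻⁶ × 135 × 1600 = 5.724 mm.
After closing the 2.1 mm clearance, 5.724 − 2.1 = 3.624 mm of expansion remains to be suppressed by the wall.
So σ = E(δ_free − g)/L = 45×10³ × 3.624/1600 = 101.9 MPa.
Force on the wall = σA = 101.9 × 875 mm² = 89.18 kN.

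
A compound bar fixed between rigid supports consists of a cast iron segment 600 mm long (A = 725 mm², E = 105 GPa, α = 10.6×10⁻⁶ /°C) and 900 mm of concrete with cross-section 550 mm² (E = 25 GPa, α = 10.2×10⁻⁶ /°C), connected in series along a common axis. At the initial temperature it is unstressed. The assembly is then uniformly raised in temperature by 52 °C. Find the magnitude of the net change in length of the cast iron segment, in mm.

|ΔL| ≈ 0.244 mm

If the supports were absent, the total length change would be Σ αᵢΔT Lᵢ = 10.6×10⁻⁶×52×600 + 10.2×10⁻⁶×52×900 = 0.8081 mm.
The rigid supports impose zero overall length change; the single axial force P common to all segments must satisfy P Σ Lᵢ/(AᵢEᵢ) = δ_free.
The series flexibility is Σ Lᵢ/(AᵢEᵢ) = 600/(725×105×10³) + 900/(550×25×10³) = 7.334×10⁻⁵ mm/N.
P = 0.8081 / 7.334×10⁻⁵ = 11020 N = 11.02 kN, compressive.
For the cast iron segment, free thermal change = 10.6×10⁻⁶×52×600 = 0.3307 mm and elastic change from P = 11020×600/(725×105×10³) = 0.08685 mm; these oppose, so the net change is 0.244 mm (segment lengthens).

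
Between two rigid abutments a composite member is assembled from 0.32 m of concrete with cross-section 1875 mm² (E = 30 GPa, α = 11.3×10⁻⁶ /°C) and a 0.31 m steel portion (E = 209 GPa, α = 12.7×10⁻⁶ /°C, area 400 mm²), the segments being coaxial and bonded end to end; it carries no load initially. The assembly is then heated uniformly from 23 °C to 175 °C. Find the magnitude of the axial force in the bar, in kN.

P ≈ 122 kN (compressive)

If the supports were absent, the total length change would be Σ αᵢΔT Lᵢ = 11.3×10⁻⁶×152×320 + 12.7×10⁻⁶×152×310 = 1.148 mm.
The rigid supports impose zero overall length change; the single axial force P common to all segments must satisfy P Σ Lᵢ/(AᵢEᵢ) = δ_free.
Σ Lᵢ/(AᵢEᵢ) = 320/(1875×30×10³) + 310/(400×209×10³) = 9.397×10⁻⁶ mm/N.
P = 1.148 / 9.397×10⁻⁶ = 122200 N = 122.2 kN, compressive.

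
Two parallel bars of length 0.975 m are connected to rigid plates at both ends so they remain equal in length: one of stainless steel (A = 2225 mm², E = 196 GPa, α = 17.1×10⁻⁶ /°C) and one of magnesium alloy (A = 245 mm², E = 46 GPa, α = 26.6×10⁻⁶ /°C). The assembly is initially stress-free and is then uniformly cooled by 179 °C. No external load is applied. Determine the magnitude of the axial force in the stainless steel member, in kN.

The magnesium alloy has the larger α, so on cooling it would change length more than the stainless steel if both were free. The rigid plates force a common final length, so the magnesium alloy is put into tension and the stainless steel into compression, with equal and opposite forces P (no external load).
Equating the net (thermal + elastic) strains gives |α₁ − α₂|·ΔT = P·[1/(A₁E₁) + 1/(A₂E₂)].
|α₁ − α₂|·ΔT = 9.5×10⁻⁶ × 179 = 0.0017.
1/(A₁E₁) + 1/(A₂E₂) = 1/(2225×196×10³) + 1/(245×46×10³) = 9.102×10⁻⁸ N⁻¹.
So P = 0.0017 / 9.102×10⁻⁸ = 18.68 kN.

P ≈ 18.7 kN (compressive in the stainless steel)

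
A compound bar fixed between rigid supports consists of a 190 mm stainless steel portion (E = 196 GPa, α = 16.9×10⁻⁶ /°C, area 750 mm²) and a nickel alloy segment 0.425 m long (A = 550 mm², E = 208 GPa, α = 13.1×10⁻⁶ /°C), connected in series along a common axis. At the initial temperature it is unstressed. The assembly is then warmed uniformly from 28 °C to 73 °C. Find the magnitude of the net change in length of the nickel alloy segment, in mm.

|ΔL| ≈ 0.0425 mm

Free thermal expansion of the whole bar: Σ αᵢΔT Lᵢ = 16.9×10⁻⁶×45×190 + 13.1×10⁻⁶×45×425 = 0.395 mm.
The rigid supports impose zero overall length change; the single axial force P common to all segments must satisfy P Σ Lᵢ/(AᵢEᵢ) = δ_free.
Σ Lᵢ/(AᵢEᵢ) = 190/(750×196×10³) + 425/(550×208×10³) = 5.008×10⁻⁶ mm/N.
P = 0.395 / 5.008×10⁻⁶ = 78890 N = 78.89 kN, compressive.
For the nickel alloy segment, free thermal change = 13.1×10⁻⁶×45×425 = 0.2505 mm and elastic change from P = 78890×425/(550×208×10³) = 0.2931 mm; these oppose, so the net change is 0.0425 mm (segment shortens).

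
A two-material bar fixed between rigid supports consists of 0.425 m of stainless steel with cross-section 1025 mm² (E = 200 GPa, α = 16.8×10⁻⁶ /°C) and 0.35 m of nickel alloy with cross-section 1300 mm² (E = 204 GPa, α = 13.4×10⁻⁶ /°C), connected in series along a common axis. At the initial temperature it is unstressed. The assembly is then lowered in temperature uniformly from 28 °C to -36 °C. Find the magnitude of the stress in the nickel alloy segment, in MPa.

σ ≈ 172 MPa (tensile)

With the walls removed the bar would change length by δ_free = Σ αᵢΔT Lᵢ = 16.8×10⁻⁶×64×425 + 13.4×10⁻⁶×64×350 = 0.7571 mm.
The walls prevent any net length change, so an axial force P (same in every segment) develops. Compatibility: P · Σ Lᵢ/(AᵢEᵢ) = δ_free.
Σ Lᵢ/(AᵢEᵢ) = 425/(1025×200×10³) + 350/(1300×204×10³) = 3.393×10⁻⁶ mm/N.
P = 0.7571 / 3.393×10⁻⁶ = 223100 N = 223.1 kN, tensile.
σ_{nickel alloy} = P / A = 223100 / 1300 = 171.7 MPa.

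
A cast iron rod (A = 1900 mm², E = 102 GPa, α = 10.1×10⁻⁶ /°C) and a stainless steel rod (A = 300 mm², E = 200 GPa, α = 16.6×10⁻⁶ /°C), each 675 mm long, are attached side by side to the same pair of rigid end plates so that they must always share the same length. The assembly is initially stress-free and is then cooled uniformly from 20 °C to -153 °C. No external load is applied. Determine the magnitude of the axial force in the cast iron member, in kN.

P ≈ 51.5 kN (compressive in the cast iron)

Both members must finish at the same length. With the larger α, the stainless steel tends to over-contract; the plates restrain it, putting the stainless steel in tension and the cast iron in compression. With no external load the two internal forces are equal and opposite, magnitude P.
Compatibility of the two members (thermal + elastic change equal): (α₁ − α₂)ΔT = P·[1/(A₁E₁) + 1/(A₂E₂)].
|α₁ − α₂|·ΔT = 6.5×10⁻⁶ × 173 = 0.001125.
1/(A₁E₁) + 1/(A₂E₂) = 1/(1900×102×10³) + 1/(300×200×10³) = 2.183×10⁻⁸ N⁻¹.
So P = 0.001125 / 2.183×10⁻⁸ = 51.52 kN.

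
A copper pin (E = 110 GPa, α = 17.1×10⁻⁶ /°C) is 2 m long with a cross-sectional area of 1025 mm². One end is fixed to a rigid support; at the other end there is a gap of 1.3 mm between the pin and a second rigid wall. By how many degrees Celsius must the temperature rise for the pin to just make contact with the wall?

ΔT ≈ 38 °C

Contact occurs when the free expansion equals the gap: αΔT L = 1.3 mm.
ΔT = 1.3 / (17.1×10⁻⁶ × 2000) = 38.01 °C.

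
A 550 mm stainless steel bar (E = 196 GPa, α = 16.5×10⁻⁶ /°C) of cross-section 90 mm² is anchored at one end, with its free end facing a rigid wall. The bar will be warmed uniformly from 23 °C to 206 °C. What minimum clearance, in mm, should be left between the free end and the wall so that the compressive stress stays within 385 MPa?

Free expansion if unrestrained: δ_free = αΔT L = 16.5×10⁻⁶ × 183 × 550 = 1.661 mm.
At the allowable stress the elastic shortening the wall may impose is σL/E = 385 × 550 / (196×10³) = 1.08 mm.
The gap must absorb the remainder: g_min = 1.661 − 1.08 = 0.5804 mm.

g ≈ 0.58 mm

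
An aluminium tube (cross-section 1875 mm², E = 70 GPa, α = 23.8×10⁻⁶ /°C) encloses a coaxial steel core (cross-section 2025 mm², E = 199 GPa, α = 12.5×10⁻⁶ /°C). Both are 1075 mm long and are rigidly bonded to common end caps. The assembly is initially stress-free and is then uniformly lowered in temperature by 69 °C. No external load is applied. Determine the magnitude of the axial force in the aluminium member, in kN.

P ≈ 77.2 kN (tensile in the aluminium)

Equilibrium of a rigid end plate with no external load gives equal and opposite internal forces ±P in the two members. Since α_{aluminium} > α_{steel}, cooling drives the aluminium into tension and the steel into compression.
Equating the net (thermal + elastic) strains gives |α₁ − α₂|·ΔT = P·[1/(A₁E₁) + 1/(A₂E₂)].
|α₁ − α₂|·ΔT = 11.3×10⁻⁶ × 69 = 0.0007797.
1/(A₁E₁) + 1/(A₂E₂) = 1/(1875×70×10³) + 1/(2025×199×10³) = 1.01×10⁻⁸ N⁻¹.
P = 0.0007797 / 1.01×10⁻⁸ = 77190 N = 77.19 kN.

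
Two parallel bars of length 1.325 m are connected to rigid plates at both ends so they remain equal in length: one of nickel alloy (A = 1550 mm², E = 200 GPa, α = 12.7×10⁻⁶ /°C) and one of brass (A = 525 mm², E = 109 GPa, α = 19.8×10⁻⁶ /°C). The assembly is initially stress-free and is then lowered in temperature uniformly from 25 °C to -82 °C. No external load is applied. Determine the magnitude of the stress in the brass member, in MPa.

σ ≈ 69.9 MPa (tensile)

Equilibrium of a rigid end plate with no external load gives equal and opposite internal forces ±P in the two members. Since α_{brass} > α_{nickel alloy}, cooling drives the brass into tension and the nickel alloy into compression.
Compatibility of the two members (thermal + elastic change equal): (α₁ − α₂)ΔT = P·[1/(A₁E₁) + 1/(A₂E₂)].
|α₁ − α₂|·ΔT = 7.1×10⁻⁶ × 107 = 0.0007597.
1/(A₁E₁) + 1/(A₂E₂) = 1/(1550×200×10³) + 1/(525×109×10³) = 2.07×10⁻⁸ N⁻¹.
So P = 0.0007597 / 2.07×10⁻⁸ = 36.7 kN.
σ_{brass} = P/A₂ = 36700/525 = 69.9 MPa, tensile.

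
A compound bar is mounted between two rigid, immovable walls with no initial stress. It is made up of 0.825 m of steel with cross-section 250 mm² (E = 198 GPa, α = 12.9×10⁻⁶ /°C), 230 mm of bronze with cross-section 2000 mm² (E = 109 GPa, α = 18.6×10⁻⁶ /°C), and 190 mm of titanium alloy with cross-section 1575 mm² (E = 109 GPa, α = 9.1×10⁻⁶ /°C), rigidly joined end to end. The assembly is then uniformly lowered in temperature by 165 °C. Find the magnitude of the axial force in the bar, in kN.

P ≈ 146 kN (tensile)

Free thermal contraction of the whole bar: Σ αᵢΔT Lᵢ = 12.9×10⁻⁶×165×825 + 18.6×10⁻⁶×165×230 + 9.1×10⁻⁶×165×190 = 2.747 mm.
The rigid supports impose zero overall length change; the single axial force P common to all segments must satisfy P Σ Lᵢ/(AᵢEᵢ) = δ_free.
Σ Lᵢ/(AᵢEᵢ) = 825/(250×198×10³) + 230/(2000×109×10³) + 190/(1575×109×10³) = 1.883×10⁻⁵ mm/N.
P = 2.747 / 1.883×10⁻⁵ = 145900 N = 145.9 kN, tensile.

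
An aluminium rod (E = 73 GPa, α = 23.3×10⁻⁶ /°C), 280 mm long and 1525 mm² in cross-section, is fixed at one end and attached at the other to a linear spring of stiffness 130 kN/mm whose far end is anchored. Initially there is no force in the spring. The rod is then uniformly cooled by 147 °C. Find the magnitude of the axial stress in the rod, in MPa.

The unrestrained thermal change is αΔT L = 23.3×10⁻⁶ × 147 × 280 = 0.959 mm.
Let P be the tensile force in the spring. The rod extends elastically by PL/(AE) and the spring stretches by P/k; together these equal δ_free.
P [ L/(AE) + 1/k ] = δ_free → P [ 280/(1525×73×10³) + 1/(130×10³) ] = 0.959.
P = 0.959 / 1.021×10⁻⁵ = 93950 N.
σ = P/A = 93950/1525 = 61.61 MPa.

σ ≈ 61.6 MPa (tensile)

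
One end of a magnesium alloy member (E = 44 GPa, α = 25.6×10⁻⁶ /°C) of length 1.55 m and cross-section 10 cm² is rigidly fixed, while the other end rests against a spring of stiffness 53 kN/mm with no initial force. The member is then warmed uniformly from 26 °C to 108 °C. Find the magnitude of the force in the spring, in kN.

The unrestrained thermal change is αΔT L = 25.6×10⁻⁶ × 82 × 1550 = 3.254 mm.
With a force P in the spring, the elastic change of the member is PL/(AE) and that of the spring is P/k; compatibility requires their sum to equal δ_free.
So P = δ_free / [L/(AE) + 1/k] = 3.254 / [ 1550/(1000×44×10³) + 1/(53×10³) ].
P = 3.254 / 5.41×10⁻⁵ = 60150 N.

P ≈ 60.1 kN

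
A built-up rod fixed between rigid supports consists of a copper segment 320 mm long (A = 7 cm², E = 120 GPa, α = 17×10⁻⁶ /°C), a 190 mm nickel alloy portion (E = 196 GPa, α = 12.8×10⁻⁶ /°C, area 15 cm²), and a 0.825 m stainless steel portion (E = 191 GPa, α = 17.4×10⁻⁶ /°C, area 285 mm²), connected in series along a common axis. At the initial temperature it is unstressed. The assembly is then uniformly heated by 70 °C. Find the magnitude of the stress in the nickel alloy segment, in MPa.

σ ≈ 52.9 MPa (compressive)

If the supports were absent, the total length change would be Σ αᵢΔT Lᵢ = 17×10⁻⁶×70×320 + 12.8×10⁻⁶×70×190 + 17.4×10⁻⁶×70×825 = 1.556 mm.
The rigid supports impose zero overall length change; the single axial force P common to all segments must satisfy P Σ Lᵢ/(AᵢEᵢ) = δ_free.
Σ Lᵢ/(AᵢEᵢ) = 320/(700×120×10³) + 190/(1500×196×10³) + 825/(285×191×10³) = 1.961×10⁻⁵ mm/N.
P = 1.556 / 1.961×10⁻⁵ = 79340 N = 79.34 kN, compressive.
σ_{nickel alloy} = P / A = 79340 / 1500 = 52.89 MPa.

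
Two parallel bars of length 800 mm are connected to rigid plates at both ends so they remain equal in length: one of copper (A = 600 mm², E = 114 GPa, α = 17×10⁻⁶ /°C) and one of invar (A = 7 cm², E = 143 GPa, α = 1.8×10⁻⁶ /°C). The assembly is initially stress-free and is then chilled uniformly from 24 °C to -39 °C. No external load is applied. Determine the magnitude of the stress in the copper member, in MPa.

Equilibrium of a rigid end plate with no external load gives equal and opposite internal forces ±P in the two members. Since α_{copper} > α_{invar}, cooling drives the copper into tension and the invar into compression.
Equating the net (thermal + elastic) strains gives |α₁ − α₂|·ΔT = P·[1/(A₁E₁) + 1/(A₂E₂)].
|α₁ − α₂|·ΔT = 15.2×10⁻⁶ × 63 = 0.0009576.
1/(A₁E₁) + 1/(A₂E₂) = 1/(600×114×10³) + 1/(700×143×10³) = 2.461×10⁻⁸ N⁻¹.
P = 0.0009576 / 2.461×10⁻⁸ = 38910 N = 38.91 kN.
σ_{copper} = P/A₁ = 38910/600 = 64.85 MPa, tensile.

σ ≈ 64.9 MPa (tensile)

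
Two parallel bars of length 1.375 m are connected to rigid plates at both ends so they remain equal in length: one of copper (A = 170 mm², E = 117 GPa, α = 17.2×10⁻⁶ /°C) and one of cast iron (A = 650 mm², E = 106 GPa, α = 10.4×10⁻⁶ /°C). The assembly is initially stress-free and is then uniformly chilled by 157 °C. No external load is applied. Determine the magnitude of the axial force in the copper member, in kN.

Both members must finish at the same length. With the larger α, the copper tends to over-contract; the plates restrain it, putting the copper in tension and the cast iron in compression. With no external load the two internal forces are equal and opposite, magnitude P.
Equating the net (thermal + elastic) strains gives |α₁ − α₂|·ΔT = P·[1/(A₁E₁) + 1/(A₂E₂)].
|α₁ − α₂|·ΔT = 6.8×10⁻⁶ × 157 = 0.001068.
1/(A₁E₁) + 1/(A₂E₂) = 1/(170×117×10³) + 1/(650×106×10³) = 6.479×10⁻⁸ N⁻¹.
P = 0.001068 / 6.479×10⁻⁸ = 16480 N = 16.48 kN.

P ≈ 16.5 kN (tensile in the copper)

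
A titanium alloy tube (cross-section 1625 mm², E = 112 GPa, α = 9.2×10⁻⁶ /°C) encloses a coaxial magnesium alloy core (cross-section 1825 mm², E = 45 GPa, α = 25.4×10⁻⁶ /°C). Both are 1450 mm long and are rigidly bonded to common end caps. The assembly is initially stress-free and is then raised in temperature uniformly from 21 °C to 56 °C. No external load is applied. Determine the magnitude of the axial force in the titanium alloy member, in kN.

Both members must finish at the same length. With the larger α, the magnesium alloy tends to over-expand; the plates restrain it, putting the magnesium alloy in compression and the titanium alloy in tension. With no external load the two internal forces are equal and opposite, magnitude P.
Setting the final lengths equal and cancelling L: (α₁ − α₂)ΔT = P/(A₁E₁) + P/(A₂E₂).
|α₁ − α₂|·ΔT = 16.2×10⁻⁶ × 35 = 0.000567.
1/(A₁E₁) + 1/(A₂E₂) = 1/(1625×112×10³) + 1/(1825×45×10³) = 1.767×10⁻⁸ N⁻¹.
So P = 0.000567 / 1.767×10⁻⁸ = 32.09 kN.

P ≈ 32.1 kN (tensile in the titanium alloy)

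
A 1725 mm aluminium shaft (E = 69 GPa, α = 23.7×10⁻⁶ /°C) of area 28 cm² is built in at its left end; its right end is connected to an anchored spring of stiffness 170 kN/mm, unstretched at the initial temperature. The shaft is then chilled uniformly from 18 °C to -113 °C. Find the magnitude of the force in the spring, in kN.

The unrestrained thermal change is αΔT L = 23.7×10⁻⁶ × 131 × 1725 = 5.356 mm.
Let P be the tensile force in the spring. The shaft extends elastically by PL/(AE) and the spring stretches by P/k; together these equal δ_free.
P [ L/(AE) + 1/k ] = δ_free → P [ 1725/(2800×69×10³) + 1/(170×10³) ] = 5.356.
P = 5.356 / 1.481×10⁻⁵ = 361600 N.

P ≈ 362 kN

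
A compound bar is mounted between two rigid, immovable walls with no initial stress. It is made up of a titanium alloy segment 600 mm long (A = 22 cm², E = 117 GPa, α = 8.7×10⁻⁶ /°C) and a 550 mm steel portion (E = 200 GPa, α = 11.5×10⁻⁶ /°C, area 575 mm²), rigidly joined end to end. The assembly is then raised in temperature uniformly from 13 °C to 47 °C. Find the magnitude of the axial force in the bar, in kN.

Free thermal expansion of the whole bar: Σ αᵢΔT Lᵢ = 8.7×10⁻⁶×34×600 + 11.5×10⁻⁶×34×550 = 0.3925 mm.
The rigid supports impose zero overall length change; the single axial force P common to all segments must satisfy P Σ Lᵢ/(AᵢEᵢ) = δ_free.
Σ Lᵢ/(AᵢEᵢ) = 600/(2200×117×10³) + 550/(575×200×10³) = 7.114×10⁻⁶ mm/N.
P = 0.3925 / 7.114×10⁻⁶ = 55180 N = 55.18 kN, compressive.

P ≈ 55.2 kN (compressive)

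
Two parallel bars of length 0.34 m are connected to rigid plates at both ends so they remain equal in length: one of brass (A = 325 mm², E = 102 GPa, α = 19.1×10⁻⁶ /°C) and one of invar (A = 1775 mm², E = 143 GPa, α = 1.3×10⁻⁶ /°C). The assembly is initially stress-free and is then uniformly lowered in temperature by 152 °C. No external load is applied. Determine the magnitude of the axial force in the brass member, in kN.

The brass has the larger α, so on cooling it would change length more than the invar if both were free. The rigid plates force a common final length, so the brass is put into tension and the invar into compression, with equal and opposite forces P (no external load).
Compatibility of the two members (thermal + elastic change equal): (α₁ − α₂)ΔT = P·[1/(A₁E₁) + 1/(A₂E₂)].
|α₁ − α₂|·ΔT = 17.8×10⁻⁶ × 152 = 0.002706.
1/(A₁E₁) + 1/(A₂E₂) = 1/(325×102×10³) + 1/(1775×143×10³) = 3.411×10⁻⁸ N⁻¹.
So P = 0.002706 / 3.411×10⁻⁸ = 79.33 kN.

P ≈ 79.3 kN (tensile in the brass)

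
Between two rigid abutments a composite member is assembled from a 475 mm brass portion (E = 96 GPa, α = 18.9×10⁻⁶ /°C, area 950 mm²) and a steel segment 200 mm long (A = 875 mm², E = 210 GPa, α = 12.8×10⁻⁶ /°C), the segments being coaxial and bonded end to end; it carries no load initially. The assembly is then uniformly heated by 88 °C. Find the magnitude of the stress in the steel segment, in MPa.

σ ≈ 184 MPa (compressive)

Free thermal expansion of the whole bar: Σ αᵢΔT Lᵢ = 18.9×10⁻⁶×88×475 + 12.8×10⁻⁶×88×200 = 1.015 mm.
The rigid supports impose zero overall length change; the single axial force P common to all segments must satisfy P Σ Lᵢ/(AᵢEᵢ) = δ_free.
Σ Lᵢ/(AᵢEᵢ) = 475/(950×96×10³) + 200/(875×210×10³) = 6.297×10⁻⁶ mm/N.
P = 1.015 / 6.297×10⁻⁶ = 161200 N = 161.2 kN, compressive.
σ_{steel} = P / A = 161200 / 875 = 184.3 MPa.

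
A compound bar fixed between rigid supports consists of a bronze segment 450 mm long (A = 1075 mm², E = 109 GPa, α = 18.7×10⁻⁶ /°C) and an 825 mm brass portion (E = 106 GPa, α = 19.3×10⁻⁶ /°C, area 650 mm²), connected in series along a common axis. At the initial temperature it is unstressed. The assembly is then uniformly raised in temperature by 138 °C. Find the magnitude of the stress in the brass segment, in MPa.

With the walls removed the bar would change length by δ_free = Σ αᵢΔT Lᵢ = 18.7×10⁻⁶×138×450 + 19.3×10⁻⁶×138×825 = 3.359 mm.
Since the ends are fixed, an axial force P builds up, equal in every segment, with P · Σ Lᵢ/(AᵢEᵢ) = δ_free.
The series flexibility is Σ Lᵢ/(AᵢEᵢ) = 450/(1075×109×10³) + 825/(650×106×10³) = 1.581×10⁻⁵ mm/N.
So P = 3.359 / 1.581×10⁻⁵ = 212.4 kN, compressive.
σ_{brass} = P / A = 212400 / 650 = 326.7 MPa.

σ ≈ 327 MPa (compressive)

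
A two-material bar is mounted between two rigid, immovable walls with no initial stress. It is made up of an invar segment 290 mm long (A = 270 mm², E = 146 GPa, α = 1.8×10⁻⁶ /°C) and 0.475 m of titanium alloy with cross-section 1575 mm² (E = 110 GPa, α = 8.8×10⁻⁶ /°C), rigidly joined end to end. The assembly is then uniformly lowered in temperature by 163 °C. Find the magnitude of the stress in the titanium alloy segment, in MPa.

σ ≈ 48.2 MPa (tensile)

With the walls removed the bar would change length by δ_free = Σ αᵢΔT Lᵢ = 1.8×10⁻⁶×163×290 + 8.8×10⁻⁶×163×475 = 0.7664 mm.
The walls prevent any net length change, so an axial force P (same in every segment) develops. Compatibility: P · Σ Lᵢ/(AᵢEᵢ) = δ_free.
The series flexibility is Σ Lᵢ/(AᵢEᵢ) = 290/(270×146×10³) + 475/(1575×110×10³) = 1.01×10⁻⁵ mm/N.
So P = 0.7664 / 1.01×10⁻⁵ = 75.9 kN, tensile.
σ_{titanium alloy} = P / A = 75900 / 1575 = 48.19 MPa.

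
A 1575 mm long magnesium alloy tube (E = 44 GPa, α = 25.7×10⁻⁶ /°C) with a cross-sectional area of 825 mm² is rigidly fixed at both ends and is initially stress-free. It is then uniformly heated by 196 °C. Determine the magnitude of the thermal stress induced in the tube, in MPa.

Because both ends are immovable the net strain is zero, and the suppressed thermal strain is αΔT = 25.7×10⁻⁶ × 196 = 5037.2×10⁻⁶.
σ = EαΔT = 44×10³ × 25.7×10⁻⁶ × 196 = 221.6 MPa (compressive; the tube is trying to expand).

σ ≈ 222 MPa (compressive)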